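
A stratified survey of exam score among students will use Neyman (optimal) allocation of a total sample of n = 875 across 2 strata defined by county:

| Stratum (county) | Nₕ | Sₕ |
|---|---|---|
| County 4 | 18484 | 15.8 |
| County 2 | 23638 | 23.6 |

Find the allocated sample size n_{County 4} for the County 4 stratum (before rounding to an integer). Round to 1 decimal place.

Neyman allocation: nₕ = n·NₕSₕ / Σⱼ NⱼSⱼ.
Σ NⱼSⱼ = 18484·15.8 + 23638·23.6 = 849904.
n_{County 4} = 875·18484·15.8 / 849904 = 300.7.

300.7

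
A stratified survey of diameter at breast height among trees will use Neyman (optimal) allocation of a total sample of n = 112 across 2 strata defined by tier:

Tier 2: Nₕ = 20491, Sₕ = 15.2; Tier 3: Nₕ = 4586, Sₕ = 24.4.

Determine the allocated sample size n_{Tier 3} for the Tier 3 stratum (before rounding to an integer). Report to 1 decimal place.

29.6

Neyman allocation: nₕ = n·NₕSₕ / Σⱼ NⱼSⱼ.
Σ NⱼSⱼ = 20491·15.2 + 4586·24.4 = 423361.6.
n_{Tier 3} = 112·4586·24.4 / 423361.6 = 29.6.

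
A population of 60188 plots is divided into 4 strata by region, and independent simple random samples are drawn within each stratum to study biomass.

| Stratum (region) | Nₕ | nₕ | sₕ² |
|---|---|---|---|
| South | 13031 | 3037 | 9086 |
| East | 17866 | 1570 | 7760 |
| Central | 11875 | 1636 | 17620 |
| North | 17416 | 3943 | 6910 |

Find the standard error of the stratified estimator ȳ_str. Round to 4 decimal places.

Var(ȳ_str) = Σₕ Wₕ²(1 − fₕ)sₕ²/nₕ with Wₕ = Nₕ/N, N = 60188.
South: Wₕ = 0.21650495; term = 0.21650495²·(1 − 0.23305963)·9086/3037 = 0.10755366.
East: Wₕ = 0.29683658; term = 0.29683658²·(1 − 0.08787641)·7760/1570 = 0.39723782.
Central: Wₕ = 0.19729846; term = 0.19729846²·(1 − 0.13776842)·17620/1636 = 0.36148805.
North: Wₕ = 0.28936001; term = 0.28936001²·(1 − 0.22640101)·6910/3943 = 0.11351263.
Sum = 0.97979216.
SE = √(0.97979216) = 0.9898.

0.9898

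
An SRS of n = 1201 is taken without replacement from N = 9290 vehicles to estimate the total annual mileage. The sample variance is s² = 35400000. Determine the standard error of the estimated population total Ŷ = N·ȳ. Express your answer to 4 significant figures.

Var(Ŷ) = N²·Var(ȳ) = N²·(1 − n/N)·s²/n.
f = 1201/9290 = 0.12927879; Var(ȳ) = 0.87072121·35400000/1201 = 25664.888.
Var(Ŷ) = 9290² · 25664.888 = 2.2149851 × 10^12.
SE(Ŷ) = √(2.2149851 × 10^12) = 1.488 × 10^6.

1.488 × 10^6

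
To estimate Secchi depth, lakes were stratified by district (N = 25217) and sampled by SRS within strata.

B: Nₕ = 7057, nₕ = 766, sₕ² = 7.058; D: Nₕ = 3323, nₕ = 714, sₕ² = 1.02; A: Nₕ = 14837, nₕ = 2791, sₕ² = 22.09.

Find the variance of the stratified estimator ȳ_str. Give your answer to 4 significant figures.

0.002887

Var(ȳ_str) = Σₕ Wₕ²(1 − fₕ)sₕ²/nₕ with Wₕ = Nₕ/N, N = 25217.
B: Wₕ = 0.27985089; term = 0.27985089²·(1 − 0.10854471)·7.058/766 = 6.4328859 × 10^-4.
D: Wₕ = 0.13177618; term = 0.13177618²·(1 − 0.21486608)·1.02/714 = 1.9476887 × 10^-5.
A: Wₕ = 0.58837292; term = 0.58837292²·(1 − 0.18811080)·22.09/2791 = 0.0022245286.
Sum = 0.0028872941.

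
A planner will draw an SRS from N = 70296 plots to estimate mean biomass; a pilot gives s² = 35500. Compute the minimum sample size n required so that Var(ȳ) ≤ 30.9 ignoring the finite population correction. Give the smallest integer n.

1149

Without fpc, n₀ = s²/D = 35500/30.9 = 1148.8673.
Rounding up, n = 1149.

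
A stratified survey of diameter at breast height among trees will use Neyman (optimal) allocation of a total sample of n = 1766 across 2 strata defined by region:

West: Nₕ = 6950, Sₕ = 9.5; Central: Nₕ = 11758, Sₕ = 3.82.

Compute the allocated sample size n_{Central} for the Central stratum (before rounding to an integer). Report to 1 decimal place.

Neyman allocation: nₕ = n·NₕSₕ / Σⱼ NⱼSⱼ.
Σ NⱼSⱼ = 6950·9.5 + 11758·3.82 = 110940.56.
n_{Central} = 1766·11758·3.82 / 110940.56 = 715.0.

715.0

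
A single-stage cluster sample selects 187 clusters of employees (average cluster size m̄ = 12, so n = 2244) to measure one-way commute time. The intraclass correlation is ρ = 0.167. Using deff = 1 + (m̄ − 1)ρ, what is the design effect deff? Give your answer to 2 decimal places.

2.84

deff = 1 + (12 − 1)·0.167 = 1 + 1.837 = 2.837.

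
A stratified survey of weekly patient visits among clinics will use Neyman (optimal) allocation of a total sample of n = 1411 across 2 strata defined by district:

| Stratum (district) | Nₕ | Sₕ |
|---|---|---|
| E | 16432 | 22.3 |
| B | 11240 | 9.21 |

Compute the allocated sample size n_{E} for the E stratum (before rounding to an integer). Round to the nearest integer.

1100

Neyman allocation: nₕ = n·NₕSₕ / Σⱼ NⱼSⱼ.
Σ NⱼSⱼ = 16432·22.3 + 11240·9.21 = 469954.
n_{E} = 1411·16432·22.3 / 469954 = 1100.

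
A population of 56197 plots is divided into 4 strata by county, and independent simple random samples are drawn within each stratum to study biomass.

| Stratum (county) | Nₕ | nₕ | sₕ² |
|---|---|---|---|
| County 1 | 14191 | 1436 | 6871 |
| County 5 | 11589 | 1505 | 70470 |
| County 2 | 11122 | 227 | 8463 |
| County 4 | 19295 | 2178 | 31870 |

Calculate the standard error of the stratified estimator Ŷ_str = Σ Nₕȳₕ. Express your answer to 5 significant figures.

125250

Var(Ŷ_str) = Σₕ Nₕ²(1 − fₕ)sₕ²/nₕ.
County 1: 14191²·(1 − 1436/14191)·6871/1436 = 8.6608192 × 10^8.
County 5: 11589²·(1 − 1505/11589)·70470/1505 = 5.4720061 × 10^9.
County 2: 11122²·(1 − 227/11122)·8463/227 = 4.5176087 × 10^9.
County 4: 19295²·(1 − 2178/19295)·31870/2178 = 4.8327755 × 10^9.
Sum = 1.5688472 × 10^10.
SE = √(1.5688472 × 10^10) = 125250.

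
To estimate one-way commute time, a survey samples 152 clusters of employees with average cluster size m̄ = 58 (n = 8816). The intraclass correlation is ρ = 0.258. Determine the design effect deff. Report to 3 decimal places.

deff = 1 + (58 − 1)·0.258 = 1 + 14.706 = 15.706.

15.706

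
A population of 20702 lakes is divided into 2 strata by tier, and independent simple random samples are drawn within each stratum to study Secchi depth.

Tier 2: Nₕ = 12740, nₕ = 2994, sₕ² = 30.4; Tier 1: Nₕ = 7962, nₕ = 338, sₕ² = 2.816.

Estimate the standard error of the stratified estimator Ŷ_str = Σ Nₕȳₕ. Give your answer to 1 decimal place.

1329.1

Var(Ŷ_str) = Σₕ Nₕ²(1 − fₕ)sₕ²/nₕ.
Tier 2: 12740²·(1 − 2994/12740)·30.4/2994 = 1.260717 × 10^6.
Tier 1: 7962²·(1 − 338/7962)·2.816/338 = 505732.67.
Sum = 1.7664497 × 10^6.
SE = √(1.7664497 × 10^6) = 1329.1.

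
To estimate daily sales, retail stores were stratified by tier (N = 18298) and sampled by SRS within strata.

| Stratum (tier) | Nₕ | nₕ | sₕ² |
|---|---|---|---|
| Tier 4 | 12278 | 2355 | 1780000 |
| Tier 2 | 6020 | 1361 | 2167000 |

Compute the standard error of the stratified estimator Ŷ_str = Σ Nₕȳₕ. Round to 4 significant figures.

369800

Var(Ŷ_str) = Σₕ Nₕ²(1 − fₕ)sₕ²/nₕ.
Tier 4: 12278²·(1 − 2355/12278)·1780000/2355 = 9.2087294 × 10^10.
Tier 2: 6020²·(1 − 1361/6020)·2167000/1361 = 4.4657046 × 10^10.
Sum = 1.3674434 × 10^11.
SE = √(1.3674434 × 10^11) = 369800.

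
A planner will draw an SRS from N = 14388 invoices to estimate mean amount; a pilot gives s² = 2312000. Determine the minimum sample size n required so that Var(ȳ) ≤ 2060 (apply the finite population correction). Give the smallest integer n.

1042

Without fpc, n₀ = s²/D = 2312000/2060 = 1122.3301.
With fpc, (1 − n/N)·s²/n ≤ D requires n ≥ n₀/(1 + n₀/N) = 1122.3301/(1 + 1122.3301/14388) = 1041.1181.
Rounding up, n = 1042.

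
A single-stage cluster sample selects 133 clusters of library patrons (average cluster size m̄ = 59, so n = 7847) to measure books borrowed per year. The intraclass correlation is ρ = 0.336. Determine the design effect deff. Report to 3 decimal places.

deff = 1 + (59 − 1)·0.336 = 1 + 19.488 = 20.488.

20.488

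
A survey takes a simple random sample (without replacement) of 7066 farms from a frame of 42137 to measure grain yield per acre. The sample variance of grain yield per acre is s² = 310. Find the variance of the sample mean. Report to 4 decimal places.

0.0365

Under SRS without replacement, Var(ȳ) = (1 − f)·s²/n with f = n/N = 7066/42137 = 0.16769110.
Var(ȳ) = (1 − 0.16769110)·310/7066 = 0.83230890·0.043872063 = 0.036515109.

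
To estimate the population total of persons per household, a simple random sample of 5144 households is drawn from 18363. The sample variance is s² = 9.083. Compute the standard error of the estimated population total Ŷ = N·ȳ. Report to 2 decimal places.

654.69

Var(Ŷ) = N²·Var(ȳ) = N²·(1 − n/N)·s²/n.
f = 5144/18363 = 0.28012852; Var(ȳ) = 0.71987148·9.083/5144 = 0.0012711105.
Var(Ŷ) = 18363² · 0.0012711105 = 428618.17.
SE(Ŷ) = √(428618.17) = 654.69.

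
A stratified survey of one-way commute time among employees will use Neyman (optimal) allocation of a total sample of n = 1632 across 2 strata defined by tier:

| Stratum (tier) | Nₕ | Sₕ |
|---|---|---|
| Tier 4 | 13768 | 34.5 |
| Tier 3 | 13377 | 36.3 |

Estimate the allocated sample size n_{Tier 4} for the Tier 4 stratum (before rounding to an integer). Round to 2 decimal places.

807.00

Neyman allocation: nₕ = n·NₕSₕ / Σⱼ NⱼSⱼ.
Σ NⱼSⱼ = 13768·34.5 + 13377·36.3 = 960581.1.
n_{Tier 4} = 1632·13768·34.5 / 960581.1 = 807.00.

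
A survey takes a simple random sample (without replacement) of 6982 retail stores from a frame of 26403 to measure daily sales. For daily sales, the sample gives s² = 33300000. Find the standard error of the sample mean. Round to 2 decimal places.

Under SRS without replacement, Var(ȳ) = (1 − f)·s²/n with f = n/N = 6982/26403 = 0.26443965.
Var(ȳ) = (1 − 0.26443965)·33300000/6982 = 0.73556035·4769.407 = 3508.1867.
SE(ȳ) = √(3508.1867) = 59.23.

59.23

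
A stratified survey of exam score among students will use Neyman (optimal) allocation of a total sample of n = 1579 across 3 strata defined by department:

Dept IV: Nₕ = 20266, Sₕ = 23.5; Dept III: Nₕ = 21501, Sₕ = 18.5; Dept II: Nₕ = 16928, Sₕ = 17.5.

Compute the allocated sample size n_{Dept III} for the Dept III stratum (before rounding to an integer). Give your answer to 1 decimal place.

536.7

Neyman allocation: nₕ = n·NₕSₕ / Σⱼ NⱼSⱼ.
Σ NⱼSⱼ = 20266·23.5 + 21501·18.5 + 16928·17.5 = 1.1702595 × 10^6.
n_{Dept III} = 1579·21501·18.5 / (1.1702595 × 10^6) = 536.7.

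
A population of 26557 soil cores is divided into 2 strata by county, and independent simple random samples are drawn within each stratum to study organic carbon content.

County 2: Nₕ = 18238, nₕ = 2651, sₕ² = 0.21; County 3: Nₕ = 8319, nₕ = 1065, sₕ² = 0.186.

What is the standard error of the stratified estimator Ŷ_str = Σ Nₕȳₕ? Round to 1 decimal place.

Var(Ŷ_str) = Σₕ Nₕ²(1 − fₕ)sₕ²/nₕ.
County 2: 18238²·(1 − 2651/18238)·0.21/2651 = 22519.011.
County 3: 8319²·(1 − 1065/8319)·0.186/1065 = 10539.306.
Sum = 33058.317.
SE = √(33058.317) = 181.8.

181.8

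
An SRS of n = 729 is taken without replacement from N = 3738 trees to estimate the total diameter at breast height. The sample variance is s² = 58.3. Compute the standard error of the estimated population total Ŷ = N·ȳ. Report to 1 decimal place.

Var(Ŷ) = N²·Var(ȳ) = N²·(1 − n/N)·s²/n.
f = 729/3738 = 0.19502408; Var(ȳ) = 0.80497592·58.3/729 = 0.064375989.
Var(Ŷ) = 3738² · 0.064375989 = 899502.78.
SE(Ŷ) = √(899502.78) = 948.4.

948.4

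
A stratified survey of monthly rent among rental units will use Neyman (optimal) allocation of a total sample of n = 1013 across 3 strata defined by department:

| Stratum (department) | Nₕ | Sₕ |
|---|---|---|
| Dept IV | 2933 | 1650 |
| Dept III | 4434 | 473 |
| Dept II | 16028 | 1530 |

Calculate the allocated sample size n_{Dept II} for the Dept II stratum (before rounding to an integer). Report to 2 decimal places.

789.64

Neyman allocation: nₕ = n·NₕSₕ / Σⱼ NⱼSⱼ.
Σ NⱼSⱼ = 2933·1650 + 4434·473 + 16028·1530 = 3.1459572 × 10^7.
n_{Dept II} = 1013·16028·1530 / (3.1459572 × 10^7) = 789.64.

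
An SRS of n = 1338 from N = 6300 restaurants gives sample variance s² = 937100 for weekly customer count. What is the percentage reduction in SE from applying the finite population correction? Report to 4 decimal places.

f = n/N = 1338/6300 = 0.21238095.
SE_no-fpc = √(s²/n) = 26.464574; SE_fpc = √((1−f)s²/n) = 23.486755.
Ratio = √(1−f) = 0.88747904. Reduction = 100·(1 − 0.88747904) = 11.2521%.

11.2521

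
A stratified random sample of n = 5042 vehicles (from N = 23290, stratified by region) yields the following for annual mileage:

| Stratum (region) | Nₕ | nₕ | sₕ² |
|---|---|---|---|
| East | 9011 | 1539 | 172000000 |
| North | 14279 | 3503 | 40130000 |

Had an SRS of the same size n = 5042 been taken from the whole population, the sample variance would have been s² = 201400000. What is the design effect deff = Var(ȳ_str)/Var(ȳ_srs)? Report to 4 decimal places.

0.5471

Var(ȳ_str) = Σ Wₕ²(1−fₕ)sₕ²/nₕ with Wₕ = Nₕ/23290:
  East: (9011/23290)²·(1−1539/9011)·172000000/1539 = 13872.691
  North: (14279/23290)²·(1−3503/14279)·40130000/3503 = 3249.7161
  → Var(ȳ_str) = 17122.407.
Var(ȳ_srs) = (1 − 5042/23290)·201400000/5042 = 31296.978.
deff = 17122.407 / 31296.978 = 0.5471.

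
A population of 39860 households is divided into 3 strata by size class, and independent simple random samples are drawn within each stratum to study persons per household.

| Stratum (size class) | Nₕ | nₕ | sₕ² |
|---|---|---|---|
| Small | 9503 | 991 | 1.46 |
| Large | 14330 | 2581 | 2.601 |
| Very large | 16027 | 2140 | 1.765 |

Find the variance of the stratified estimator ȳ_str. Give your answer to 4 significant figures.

Var(ȳ_str) = Σₕ Wₕ²(1 − fₕ)sₕ²/nₕ with Wₕ = Nₕ/N, N = 39860.
Small: Wₕ = 0.23840943; term = 0.23840943²·(1 − 0.10428286)·1.46/991 = 7.5006164 × 10^-5.
Large: Wₕ = 0.35950828; term = 0.35950828²·(1 − 0.18011165)·2.601/2581 = 1.0678859 × 10^-4.
Very large: Wₕ = 0.40208229; term = 0.40208229²·(1 − 0.13352468)·1.765/2140 = 1.1553592 × 10^-4.
Sum = 2.9733067 × 10^-4.

2.973 × 10^-4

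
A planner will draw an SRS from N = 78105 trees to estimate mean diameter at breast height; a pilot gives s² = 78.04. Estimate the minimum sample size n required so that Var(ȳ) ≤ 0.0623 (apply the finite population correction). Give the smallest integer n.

1233

Without fpc, n₀ = s²/D = 78.04/0.0623 = 1252.6485.
With fpc, (1 − n/N)·s²/n ≤ D requires n ≥ n₀/(1 + n₀/N) = 1252.6485/(1 + 1252.6485/78105) = 1232.8756.
Rounding up, n = 1233.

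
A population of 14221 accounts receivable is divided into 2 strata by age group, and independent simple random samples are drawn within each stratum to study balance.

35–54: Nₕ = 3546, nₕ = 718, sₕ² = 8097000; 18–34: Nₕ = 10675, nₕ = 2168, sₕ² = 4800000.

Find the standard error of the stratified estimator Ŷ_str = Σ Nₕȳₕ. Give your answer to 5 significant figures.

560490

Var(Ŷ_str) = Σₕ Nₕ²(1 − fₕ)sₕ²/nₕ.
35–54: 3546²·(1 − 718/3546)·8097000/718 = 1.1308834 × 10^11.
18–34: 10675²·(1 − 2168/10675)·4800000/2168 = 2.0106028 × 10^11.
Sum = 3.1414862 × 10^11.
SE = √(3.1414862 × 10^11) = 560490.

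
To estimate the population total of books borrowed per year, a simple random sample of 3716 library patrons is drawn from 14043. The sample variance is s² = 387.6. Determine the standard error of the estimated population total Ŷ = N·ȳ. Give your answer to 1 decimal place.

Var(Ŷ) = N²·Var(ȳ) = N²·(1 − n/N)·s²/n.
f = 3716/14043 = 0.26461582; Var(ȳ) = 0.73538418·387.6/3716 = 0.076704765.
Var(Ŷ) = 14043² · 0.076704765 = 1.5126628 × 10^7.
SE(Ŷ) = √(1.5126628 × 10^7) = 3889.3.

3889.3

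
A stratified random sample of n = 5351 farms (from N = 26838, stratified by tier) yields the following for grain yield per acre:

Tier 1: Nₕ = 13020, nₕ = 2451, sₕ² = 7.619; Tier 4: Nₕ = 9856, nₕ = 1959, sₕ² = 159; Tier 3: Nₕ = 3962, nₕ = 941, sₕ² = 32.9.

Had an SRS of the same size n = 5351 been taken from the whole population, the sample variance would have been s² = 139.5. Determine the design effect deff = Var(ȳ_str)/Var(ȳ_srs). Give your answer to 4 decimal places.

Var(ȳ_str) = Σ Wₕ²(1−fₕ)sₕ²/nₕ with Wₕ = Nₕ/26838:
  Tier 1: (13020/26838)²·(1−2451/13020)·7.619/2451 = 5.9388075 × 10^-4
  Tier 4: (9856/26838)²·(1−1959/9856)·159/1959 = 0.0087705176
  Tier 3: (3962/26838)²·(1−941/3962)·32.9/941 = 5.8099337 × 10^-4
  → Var(ȳ_str) = 0.0099453917.
Var(ȳ_srs) = (1 − 5351/26838)·139.5/5351 = 0.02087204.
deff = 0.0099453917 / 0.02087204 = 0.4765.

0.4765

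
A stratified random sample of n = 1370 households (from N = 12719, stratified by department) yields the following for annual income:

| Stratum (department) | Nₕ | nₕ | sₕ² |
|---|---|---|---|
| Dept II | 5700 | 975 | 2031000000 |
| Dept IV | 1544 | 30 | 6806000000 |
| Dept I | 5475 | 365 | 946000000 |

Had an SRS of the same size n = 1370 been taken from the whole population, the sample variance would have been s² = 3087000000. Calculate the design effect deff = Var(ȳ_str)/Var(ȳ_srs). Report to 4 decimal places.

Var(ȳ_str) = Σ Wₕ²(1−fₕ)sₕ²/nₕ with Wₕ = Nₕ/12719:
  Dept II: (5700/12719)²·(1−975/5700)·2031000000/975 = 346797.57
  Dept IV: (1544/12719)²·(1−30/1544)·6806000000/30 = 3.2782187 × 10^6
  Dept I: (5475/12719)²·(1−365/5475)·946000000/365 = 448226.33
  → Var(ȳ_str) = 4.0732426 × 10^6.
Var(ȳ_srs) = (1 − 1370/12719)·3087000000/1370 = 2.0105769 × 10^6.
deff = (4.0732426 × 10^6) / (2.0105769 × 10^6) = 2.0259.

2.0259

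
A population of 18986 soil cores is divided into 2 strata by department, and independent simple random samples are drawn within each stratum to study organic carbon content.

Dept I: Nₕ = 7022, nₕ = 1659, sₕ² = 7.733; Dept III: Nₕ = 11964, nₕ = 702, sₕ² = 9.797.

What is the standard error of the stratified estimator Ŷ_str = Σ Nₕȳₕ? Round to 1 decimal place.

Var(Ŷ_str) = Σₕ Nₕ²(1 − fₕ)sₕ²/nₕ.
Dept I: 7022²·(1 − 1659/7022)·7.733/1659 = 175537.64.
Dept III: 11964²·(1 − 702/11964)·9.797/702 = 1.88039 × 10^6.
Sum = 2.0559276 × 10^6.
SE = √(2.0559276 × 10^6) = 1433.9.

1433.9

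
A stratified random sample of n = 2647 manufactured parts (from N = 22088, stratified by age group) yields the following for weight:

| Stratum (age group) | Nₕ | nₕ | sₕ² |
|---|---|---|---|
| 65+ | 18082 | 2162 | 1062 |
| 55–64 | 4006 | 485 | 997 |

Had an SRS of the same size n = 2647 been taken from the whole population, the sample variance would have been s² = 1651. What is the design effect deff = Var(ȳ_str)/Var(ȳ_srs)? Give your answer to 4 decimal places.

0.6362

Var(ȳ_str) = Σ Wₕ²(1−fₕ)sₕ²/nₕ with Wₕ = Nₕ/22088:
  65+: (18082/22088)²·(1−2162/18082)·1062/2162 = 0.28983149
  55–64: (4006/22088)²·(1−485/4006)·997/485 = 0.059431625
  → Var(ȳ_str) = 0.34926312.
Var(ȳ_srs) = (1 − 2647/22088)·1651/2647 = 0.5489785.
deff = 0.34926312 / 0.5489785 = 0.6362.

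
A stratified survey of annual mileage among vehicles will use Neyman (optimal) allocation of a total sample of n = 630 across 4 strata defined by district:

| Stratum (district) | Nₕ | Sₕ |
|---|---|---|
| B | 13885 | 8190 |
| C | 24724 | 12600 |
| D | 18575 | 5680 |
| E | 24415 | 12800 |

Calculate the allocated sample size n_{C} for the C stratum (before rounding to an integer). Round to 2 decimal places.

Neyman allocation: nₕ = n·NₕSₕ / Σⱼ NⱼSⱼ.
Σ NⱼSⱼ = 13885·8190 + 24724·12600 + 18575·5680 + 24415·12800 = 8.4325855 × 10^8.
n_{C} = 630·24724·12600 / (8.4325855 × 10^8) = 232.74.

232.74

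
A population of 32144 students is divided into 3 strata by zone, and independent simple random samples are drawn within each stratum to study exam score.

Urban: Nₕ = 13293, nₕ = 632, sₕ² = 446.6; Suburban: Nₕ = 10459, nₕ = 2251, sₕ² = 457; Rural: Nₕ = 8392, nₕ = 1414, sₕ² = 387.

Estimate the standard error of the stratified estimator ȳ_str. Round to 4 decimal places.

Var(ȳ_str) = Σₕ Wₕ²(1 − fₕ)sₕ²/nₕ with Wₕ = Nₕ/N, N = 32144.
Urban: Wₕ = 0.41354530; term = 0.41354530²·(1 − 0.04754382)·446.6/632 = 0.11510464.
Suburban: Wₕ = 0.32537954; term = 0.32537954²·(1 − 0.21522134)·457/2251 = 0.016868186.
Rural: Wₕ = 0.26107516; term = 0.26107516²·(1 − 0.16849380)·387/1414 = 0.015511656.
Sum = 0.14748448.
SE = √(0.14748448) = 0.3840.

0.3840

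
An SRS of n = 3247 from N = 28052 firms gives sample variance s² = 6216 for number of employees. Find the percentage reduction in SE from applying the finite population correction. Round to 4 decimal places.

5.9654

f = n/N = 3247/28052 = 0.11574932.
SE_no-fpc = √(s²/n) = 1.3836121; SE_fpc = √((1−f)s²/n) = 1.3010742.
Ratio = √(1−f) = 0.94034604. Reduction = 100·(1 − 0.94034604) = 5.9654%.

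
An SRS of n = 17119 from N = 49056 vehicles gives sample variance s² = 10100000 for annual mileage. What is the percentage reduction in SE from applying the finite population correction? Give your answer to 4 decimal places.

f = n/N = 17119/49056 = 0.34896853.
SE_no-fpc = √(s²/n) = 24.289663; SE_fpc = √((1−f)s²/n) = 19.598484.
Ratio = √(1−f) = 0.80686521. Reduction = 100·(1 − 0.80686521) = 19.3135%.

19.3135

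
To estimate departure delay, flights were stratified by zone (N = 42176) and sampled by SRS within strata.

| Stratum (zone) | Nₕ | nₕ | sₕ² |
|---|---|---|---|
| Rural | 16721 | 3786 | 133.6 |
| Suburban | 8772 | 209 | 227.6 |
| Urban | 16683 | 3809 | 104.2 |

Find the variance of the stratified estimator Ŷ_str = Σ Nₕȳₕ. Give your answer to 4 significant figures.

Var(Ŷ_str) = Σₕ Nₕ²(1 − fₕ)sₕ²/nₕ.
Rural: 16721²·(1 − 3786/16721)·133.6/3786 = 7.6322841 × 10^6.
Suburban: 8772²·(1 − 209/8772)·227.6/209 = 8.1799479 × 10^7.
Urban: 16683²·(1 − 3809/16683)·104.2/3809 = 5.8754942 × 10^6.
Sum = 9.5307257 × 10^7.

9.531 × 10^7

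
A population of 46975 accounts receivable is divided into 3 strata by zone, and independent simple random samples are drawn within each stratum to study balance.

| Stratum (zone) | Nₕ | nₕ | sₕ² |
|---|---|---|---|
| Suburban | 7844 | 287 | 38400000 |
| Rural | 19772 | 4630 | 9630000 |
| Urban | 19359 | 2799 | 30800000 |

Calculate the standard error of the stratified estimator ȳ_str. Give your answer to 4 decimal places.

Var(ȳ_str) = Σₕ Wₕ²(1 − fₕ)sₕ²/nₕ with Wₕ = Nₕ/N, N = 46975.
Suburban: Wₕ = 0.16698244; term = 0.16698244²·(1 − 0.03658848)·38400000/287 = 3594.2043.
Rural: Wₕ = 0.42090474; term = 0.42090474²·(1 − 0.23416953)·9630000/4630 = 282.19256.
Urban: Wₕ = 0.41211283; term = 0.41211283²·(1 − 0.14458391)·30800000/2799 = 1598.6651.
Sum = 5475.062.
SE = √(5475.062) = 73.9937.

73.9937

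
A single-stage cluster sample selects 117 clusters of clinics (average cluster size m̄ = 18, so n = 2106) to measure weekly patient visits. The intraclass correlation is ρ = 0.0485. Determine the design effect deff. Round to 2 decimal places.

deff = 1 + (18 − 1)·0.0485 = 1 + 0.8245 = 1.8245.

1.82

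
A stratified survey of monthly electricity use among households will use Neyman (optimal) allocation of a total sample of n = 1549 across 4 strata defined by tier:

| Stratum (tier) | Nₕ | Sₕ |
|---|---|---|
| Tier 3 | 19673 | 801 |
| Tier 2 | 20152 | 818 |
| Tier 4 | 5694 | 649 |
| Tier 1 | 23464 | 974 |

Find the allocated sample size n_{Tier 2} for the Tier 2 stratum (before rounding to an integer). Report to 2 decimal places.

Neyman allocation: nₕ = n·NₕSₕ / Σⱼ NⱼSⱼ.
Σ NⱼSⱼ = 19673·801 + 20152·818 + 5694·649 + 23464·974 = 5.8791751 × 10^7.
n_{Tier 2} = 1549·20152·818 / (5.8791751 × 10^7) = 434.32.

434.32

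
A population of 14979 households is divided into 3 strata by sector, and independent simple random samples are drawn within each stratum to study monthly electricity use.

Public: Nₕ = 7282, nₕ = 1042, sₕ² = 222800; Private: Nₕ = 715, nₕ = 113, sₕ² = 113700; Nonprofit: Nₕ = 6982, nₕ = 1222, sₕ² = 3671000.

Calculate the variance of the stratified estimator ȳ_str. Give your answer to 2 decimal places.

583.69

Var(ȳ_str) = Σₕ Wₕ²(1 − fₕ)sₕ²/nₕ with Wₕ = Nₕ/N, N = 14979.
Public: Wₕ = 0.48614727; term = 0.48614727²·(1 − 0.14309256)·222800/1042 = 43.302911.
Private: Wₕ = 0.04773349; term = 0.04773349²·(1 − 0.15804196)·113700/113 = 1.9302738.
Nonprofit: Wₕ = 0.46611923; term = 0.46611923²·(1 − 0.17502148)·3671000/1222 = 538.45556.
Sum = 583.68874.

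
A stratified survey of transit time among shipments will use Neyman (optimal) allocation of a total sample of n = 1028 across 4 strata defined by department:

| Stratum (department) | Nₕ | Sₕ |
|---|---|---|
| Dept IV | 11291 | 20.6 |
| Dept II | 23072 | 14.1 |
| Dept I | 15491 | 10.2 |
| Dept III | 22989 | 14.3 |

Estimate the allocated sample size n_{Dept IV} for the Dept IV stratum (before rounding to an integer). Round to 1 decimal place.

Neyman allocation: nₕ = n·NₕSₕ / Σⱼ NⱼSⱼ.
Σ NⱼSⱼ = 11291·20.6 + 23072·14.1 + 15491·10.2 + 22989·14.3 = 1.0446607 × 10^6.
n_{Dept IV} = 1028·11291·20.6 / (1.0446607 × 10^6) = 228.9.

228.9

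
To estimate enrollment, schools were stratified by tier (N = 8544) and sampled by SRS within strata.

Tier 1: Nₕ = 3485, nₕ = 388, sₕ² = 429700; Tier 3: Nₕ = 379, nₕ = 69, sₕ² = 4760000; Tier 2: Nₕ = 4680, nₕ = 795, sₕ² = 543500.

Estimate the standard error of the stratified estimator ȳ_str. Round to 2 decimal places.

Var(ȳ_str) = Σₕ Wₕ²(1 − fₕ)sₕ²/nₕ with Wₕ = Nₕ/N, N = 8544.
Tier 1: Wₕ = 0.40788858; term = 0.40788858²·(1 − 0.11133429)·429700/388 = 163.74013.
Tier 3: Wₕ = 0.04435861; term = 0.04435861²·(1 − 0.18205805)·4760000/69 = 111.02896.
Tier 2: Wₕ = 0.54775281; term = 0.54775281²·(1 − 0.16987179)·543500/795 = 170.2734.
Sum = 445.04249.
SE = √(445.04249) = 21.10.

21.10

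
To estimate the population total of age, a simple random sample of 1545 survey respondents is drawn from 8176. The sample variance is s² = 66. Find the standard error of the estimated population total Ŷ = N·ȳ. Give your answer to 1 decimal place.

Var(Ŷ) = N²·Var(ȳ) = N²·(1 − n/N)·s²/n.
f = 1545/8176 = 0.18896771; Var(ȳ) = 0.81103229·66/1545 = 0.03464604.
Var(Ŷ) = 8176² · 0.03464604 = 2.315983 × 10^6.
SE(Ŷ) = √(2.315983 × 10^6) = 1521.8.

1521.8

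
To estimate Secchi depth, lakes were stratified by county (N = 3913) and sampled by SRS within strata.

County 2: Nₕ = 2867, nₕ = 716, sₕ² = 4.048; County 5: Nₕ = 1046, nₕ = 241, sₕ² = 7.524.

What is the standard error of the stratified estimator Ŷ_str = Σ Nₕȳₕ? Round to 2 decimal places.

247.29

Var(Ŷ_str) = Σₕ Nₕ²(1 − fₕ)sₕ²/nₕ.
County 2: 2867²·(1 − 716/2867)·4.048/716 = 34865.475.
County 5: 1046²·(1 − 241/1046)·7.524/241 = 26288.107.
Sum = 61153.582.
SE = √(61153.582) = 247.29.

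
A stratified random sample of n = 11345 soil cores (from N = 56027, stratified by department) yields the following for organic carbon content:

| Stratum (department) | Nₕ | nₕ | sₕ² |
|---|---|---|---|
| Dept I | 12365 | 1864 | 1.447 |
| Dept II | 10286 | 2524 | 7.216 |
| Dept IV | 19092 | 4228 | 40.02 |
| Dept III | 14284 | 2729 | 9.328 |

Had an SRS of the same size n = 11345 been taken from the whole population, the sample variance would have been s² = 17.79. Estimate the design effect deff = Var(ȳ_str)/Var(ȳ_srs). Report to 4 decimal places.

Var(ȳ_str) = Σ Wₕ²(1−fₕ)sₕ²/nₕ with Wₕ = Nₕ/56027:
  Dept I: (12365/56027)²·(1−1864/12365)·1.447/1864 = 3.2110914 × 10^-5
  Dept II: (10286/56027)²·(1−2524/10286)·7.216/2524 = 7.2716438 × 10^-5
  Dept IV: (19092/56027)²·(1−4228/19092)·40.02/4228 = 8.5572553 × 10^-4
  Dept III: (14284/56027)²·(1−2729/14284)·9.328/2729 = 1.7972565 × 10^-4
  → Var(ȳ_str) = 0.0011402785.
Var(ȳ_srs) = (1 − 11345/56027)·17.79/11345 = 0.0012505662.
deff = 0.0011402785 / 0.0012505662 = 0.9118.

0.9118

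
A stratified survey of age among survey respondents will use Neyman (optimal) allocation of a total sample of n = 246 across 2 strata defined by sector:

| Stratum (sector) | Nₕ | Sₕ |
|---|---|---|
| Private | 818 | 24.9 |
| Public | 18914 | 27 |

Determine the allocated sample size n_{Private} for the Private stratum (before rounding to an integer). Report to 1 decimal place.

9.4

Neyman allocation: nₕ = n·NₕSₕ / Σⱼ NⱼSⱼ.
Σ NⱼSⱼ = 818·24.9 + 18914·27 = 531046.2.
n_{Private} = 246·818·24.9 / 531046.2 = 9.4.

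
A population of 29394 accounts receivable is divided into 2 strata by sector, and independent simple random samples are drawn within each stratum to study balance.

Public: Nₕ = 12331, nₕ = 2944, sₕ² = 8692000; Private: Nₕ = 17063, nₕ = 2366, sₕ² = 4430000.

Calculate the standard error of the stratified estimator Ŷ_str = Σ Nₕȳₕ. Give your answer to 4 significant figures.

900700

Var(Ŷ_str) = Σₕ Nₕ²(1 − fₕ)sₕ²/nₕ.
Public: 12331²·(1 − 2944/12331)·8692000/2944 = 3.4174882 × 10^11.
Private: 17063²·(1 − 2366/17063)·4430000/2366 = 4.6954051 × 10^11.
Sum = 8.1128933 × 10^11.
SE = √(8.1128933 × 10^11) = 900700.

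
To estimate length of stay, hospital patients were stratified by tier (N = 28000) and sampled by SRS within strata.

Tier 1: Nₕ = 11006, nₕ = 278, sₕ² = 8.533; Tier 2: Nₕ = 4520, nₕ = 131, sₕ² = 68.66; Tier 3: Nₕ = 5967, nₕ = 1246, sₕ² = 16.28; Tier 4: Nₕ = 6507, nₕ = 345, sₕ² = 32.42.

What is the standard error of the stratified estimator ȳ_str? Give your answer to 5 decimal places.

0.15219

Var(ȳ_str) = Σₕ Wₕ²(1 − fₕ)sₕ²/nₕ with Wₕ = Nₕ/N, N = 28000.
Tier 1: Wₕ = 0.39307143; term = 0.39307143²·(1 − 0.02525895)·8.533/278 = 0.0046226303.
Tier 2: Wₕ = 0.16142857; term = 0.16142857²·(1 − 0.02898230)·68.66/131 = 0.013262349.
Tier 3: Wₕ = 0.21310714; term = 0.21310714²·(1 − 0.20881515)·16.28/1246 = 4.6947269 × 10^-4.
Tier 4: Wₕ = 0.23239286; term = 0.23239286²·(1 − 0.05301982)·32.42/345 = 0.0048059622.
Sum = 0.023160414.
SE = √(0.023160414) = 0.15219.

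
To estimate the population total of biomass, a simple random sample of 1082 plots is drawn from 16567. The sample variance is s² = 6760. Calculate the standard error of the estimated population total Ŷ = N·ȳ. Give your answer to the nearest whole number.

Var(Ŷ) = N²·Var(ȳ) = N²·(1 − n/N)·s²/n.
f = 1082/16567 = 0.06531056; Var(ȳ) = 0.93468944·6760/1082 = 5.8396494.
Var(Ŷ) = 16567² · 5.8396494 = 1.6027822 × 10^9.
SE(Ŷ) = √(1.6027822 × 10^9) = 40035.

40035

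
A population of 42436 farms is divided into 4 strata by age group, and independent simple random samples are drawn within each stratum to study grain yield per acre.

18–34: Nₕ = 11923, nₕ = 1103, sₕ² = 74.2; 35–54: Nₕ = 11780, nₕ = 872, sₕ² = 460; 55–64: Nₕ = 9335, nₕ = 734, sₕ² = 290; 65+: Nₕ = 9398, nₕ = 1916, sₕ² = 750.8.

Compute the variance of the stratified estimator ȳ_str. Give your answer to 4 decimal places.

Var(ȳ_str) = Σₕ Wₕ²(1 − fₕ)sₕ²/nₕ with Wₕ = Nₕ/N, N = 42436.
18–34: Wₕ = 0.28096428; term = 0.28096428²·(1 − 0.09251027)·74.2/1103 = 0.0048191708.
35–54: Wₕ = 0.27759450; term = 0.27759450²·(1 − 0.07402377)·460/872 = 0.03764115.
55–64: Wₕ = 0.21997832; term = 0.21997832²·(1 − 0.07862882)·290/734 = 0.017615555.
65+: Wₕ = 0.22146291; term = 0.22146291²·(1 − 0.20387316)·750.8/1916 = 0.015300761.
Sum = 0.075376637.

0.0754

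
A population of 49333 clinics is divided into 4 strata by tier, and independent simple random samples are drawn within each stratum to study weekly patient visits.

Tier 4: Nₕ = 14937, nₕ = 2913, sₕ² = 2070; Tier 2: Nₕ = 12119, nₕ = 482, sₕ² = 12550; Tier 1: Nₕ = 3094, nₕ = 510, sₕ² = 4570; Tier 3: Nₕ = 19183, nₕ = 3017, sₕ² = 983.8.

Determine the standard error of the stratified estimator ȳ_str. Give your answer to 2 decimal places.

Var(ȳ_str) = Σₕ Wₕ²(1 − fₕ)sₕ²/nₕ with Wₕ = Nₕ/N, N = 49333.
Tier 4: Wₕ = 0.30277907; term = 0.30277907²·(1 − 0.19501908)·2070/2913 = 0.05244054.
Tier 2: Wₕ = 0.24565707; term = 0.24565707²·(1 − 0.03977226)·12550/482 = 1.5087923.
Tier 1: Wₕ = 0.06271664; term = 0.06271664²·(1 − 0.16483516)·4570/510 = 0.029436339.
Tier 3: Wₕ = 0.38884722; term = 0.38884722²·(1 − 0.15727467)·983.8/3017 = 0.041550433.
Sum = 1.6322196.
SE = √(1.6322196) = 1.28.

1.28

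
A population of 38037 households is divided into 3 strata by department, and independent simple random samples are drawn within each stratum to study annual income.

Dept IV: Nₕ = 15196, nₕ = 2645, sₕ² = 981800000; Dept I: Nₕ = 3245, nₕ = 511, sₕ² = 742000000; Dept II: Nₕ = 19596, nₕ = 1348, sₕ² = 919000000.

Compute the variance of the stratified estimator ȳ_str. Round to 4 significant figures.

226300

Var(ȳ_str) = Σₕ Wₕ²(1 − fₕ)sₕ²/nₕ with Wₕ = Nₕ/N, N = 38037.
Dept IV: Wₕ = 0.39950574; term = 0.39950574²·(1 − 0.17405896)·981800000/2645 = 48931.942.
Dept I: Wₕ = 0.08531167; term = 0.08531167²·(1 − 0.15747304)·742000000/511 = 8903.9703.
Dept II: Wₕ = 0.51518259; term = 0.51518259²·(1 − 0.06878955)·919000000/1348 = 168498.41.
Sum = 226334.32.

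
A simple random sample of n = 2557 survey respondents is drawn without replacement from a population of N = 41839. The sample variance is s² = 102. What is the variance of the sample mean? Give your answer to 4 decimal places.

Under SRS without replacement, Var(ȳ) = (1 − f)·s²/n with f = n/N = 2557/41839 = 0.06111523.
Var(ȳ) = (1 − 0.06111523)·102/2557 = 0.93888477·0.039890497 = 0.03745258.

0.0375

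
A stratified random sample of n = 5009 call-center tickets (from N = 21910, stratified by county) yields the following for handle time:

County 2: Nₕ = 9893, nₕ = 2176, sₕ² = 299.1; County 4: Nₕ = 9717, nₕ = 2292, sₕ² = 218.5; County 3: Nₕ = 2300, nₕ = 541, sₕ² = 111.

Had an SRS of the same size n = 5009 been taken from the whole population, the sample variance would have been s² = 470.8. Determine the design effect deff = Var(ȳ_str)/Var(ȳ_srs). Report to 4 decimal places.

0.5230

Var(ȳ_str) = Σ Wₕ²(1−fₕ)sₕ²/nₕ with Wₕ = Nₕ/21910:
  County 2: (9893/21910)²·(1−2176/9893)·299.1/2176 = 0.021859956
  County 4: (9717/21910)²·(1−2292/9717)·218.5/2292 = 0.01432784
  County 3: (2300/21910)²·(1−541/2300)·111/541 = 0.0017291578
  → Var(ȳ_str) = 0.037916954.
Var(ȳ_srs) = (1 − 5009/21910)·470.8/5009 = 0.072502911.
deff = 0.037916954 / 0.072502911 = 0.5230.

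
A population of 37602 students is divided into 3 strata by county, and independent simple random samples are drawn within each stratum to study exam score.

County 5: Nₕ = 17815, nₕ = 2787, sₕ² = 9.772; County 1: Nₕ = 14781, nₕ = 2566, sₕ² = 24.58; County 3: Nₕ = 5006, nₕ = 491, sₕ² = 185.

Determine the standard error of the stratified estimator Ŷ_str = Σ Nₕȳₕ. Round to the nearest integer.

Var(Ŷ_str) = Σₕ Nₕ²(1 − fₕ)sₕ²/nₕ.
County 5: 17815²·(1 − 2787/17815)·9.772/2787 = 938714.45.
County 1: 14781²·(1 − 2566/14781)·24.58/2566 = 1.7295078 × 10^6.
County 3: 5006²·(1 − 491/5006)·185/491 = 8.5160624 × 10^6.
Sum = 1.1184285 × 10^7.
SE = √(1.1184285 × 10^7) = 3344.

3344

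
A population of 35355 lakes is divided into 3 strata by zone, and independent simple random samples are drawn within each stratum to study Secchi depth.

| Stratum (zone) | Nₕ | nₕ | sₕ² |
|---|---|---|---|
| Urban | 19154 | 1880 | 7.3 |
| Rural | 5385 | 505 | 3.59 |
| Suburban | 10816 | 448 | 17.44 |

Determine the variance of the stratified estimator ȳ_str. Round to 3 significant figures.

Var(ȳ_str) = Σₕ Wₕ²(1 − fₕ)sₕ²/nₕ with Wₕ = Nₕ/N, N = 35355.
Urban: Wₕ = 0.54176213; term = 0.54176213²·(1 − 0.09815182)·7.3/1880 = 0.0010278168.
Rural: Wₕ = 0.15231226; term = 0.15231226²·(1 − 0.09377902)·3.59/505 = 1.4945378 × 10^-4.
Suburban: Wₕ = 0.30592561; term = 0.30592561²·(1 − 0.04142012)·17.44/448 = 0.003492436.
Sum = 0.0046697066.

0.00467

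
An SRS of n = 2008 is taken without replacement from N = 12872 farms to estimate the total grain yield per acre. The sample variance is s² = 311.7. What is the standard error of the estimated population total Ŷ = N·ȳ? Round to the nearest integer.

Var(Ŷ) = N²·Var(ȳ) = N²·(1 − n/N)·s²/n.
f = 2008/12872 = 0.15599751; Var(ȳ) = 0.84400249·311.7/2008 = 0.13101373.
Var(Ŷ) = 12872² · 0.13101373 = 2.1707453 × 10^7.
SE(Ŷ) = √(2.1707453 × 10^7) = 4659.

4659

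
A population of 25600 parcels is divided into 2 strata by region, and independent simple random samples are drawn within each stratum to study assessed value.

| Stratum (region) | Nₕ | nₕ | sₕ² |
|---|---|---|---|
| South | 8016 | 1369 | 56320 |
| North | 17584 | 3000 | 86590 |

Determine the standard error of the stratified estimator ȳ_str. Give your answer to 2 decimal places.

Var(ȳ_str) = Σₕ Wₕ²(1 − fₕ)sₕ²/nₕ with Wₕ = Nₕ/N, N = 25600.
South: Wₕ = 0.31312500; term = 0.31312500²·(1 − 0.17078343)·56320/1369 = 3.3447422.
North: Wₕ = 0.68687500; term = 0.68687500²·(1 − 0.17060965)·86590/3000 = 11.294341.
Sum = 14.639083.
SE = √(14.639083) = 3.83.

3.83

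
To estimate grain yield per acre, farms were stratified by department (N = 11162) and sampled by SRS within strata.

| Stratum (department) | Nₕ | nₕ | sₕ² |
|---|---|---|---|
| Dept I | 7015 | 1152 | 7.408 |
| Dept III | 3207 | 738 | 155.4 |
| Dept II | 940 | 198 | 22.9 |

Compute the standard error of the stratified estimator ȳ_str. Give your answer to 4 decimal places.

0.1271

Var(ȳ_str) = Σₕ Wₕ²(1 − fₕ)sₕ²/nₕ with Wₕ = Nₕ/N, N = 11162.
Dept I: Wₕ = 0.62847160; term = 0.62847160²·(1 − 0.16421953)·7.408/1152 = 0.0021228144.
Dept III: Wₕ = 0.28731410; term = 0.28731410²·(1 − 0.23012161)·155.4/738 = 0.013382297.
Dept II: Wₕ = 0.08421430; term = 0.08421430²·(1 − 0.21063830)·22.9/198 = 6.4746756 × 10^-4.
Sum = 0.016152579.
SE = √(0.016152579) = 0.1271.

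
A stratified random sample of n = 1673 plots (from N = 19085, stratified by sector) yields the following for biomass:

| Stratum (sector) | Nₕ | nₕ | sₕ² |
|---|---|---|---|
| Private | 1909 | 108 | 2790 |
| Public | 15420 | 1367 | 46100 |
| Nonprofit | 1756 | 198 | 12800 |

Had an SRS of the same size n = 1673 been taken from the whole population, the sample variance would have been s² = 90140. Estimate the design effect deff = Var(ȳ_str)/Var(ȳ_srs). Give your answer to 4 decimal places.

0.4230

Var(ȳ_str) = Σ Wₕ²(1−fₕ)sₕ²/nₕ with Wₕ = Nₕ/19085:
  Private: (1909/19085)²·(1−108/1909)·2790/108 = 0.24384607
  Public: (15420/19085)²·(1−1367/15420)·46100/1367 = 20.06326
  Nonprofit: (1756/19085)²·(1−198/1756)·12800/198 = 0.48557064
  → Var(ȳ_str) = 20.792677.
Var(ȳ_srs) = (1 − 1673/19085)·90140/1673 = 49.156178.
deff = 20.792677 / 49.156178 = 0.4230.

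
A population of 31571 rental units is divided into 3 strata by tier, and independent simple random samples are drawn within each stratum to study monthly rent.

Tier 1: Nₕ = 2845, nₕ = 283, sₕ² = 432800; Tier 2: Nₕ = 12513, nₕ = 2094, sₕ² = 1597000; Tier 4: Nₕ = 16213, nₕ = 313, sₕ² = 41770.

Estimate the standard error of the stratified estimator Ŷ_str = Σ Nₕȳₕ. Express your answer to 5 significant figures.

Var(Ŷ_str) = Σₕ Nₕ²(1 − fₕ)sₕ²/nₕ.
Tier 1: 2845²·(1 − 283/2845)·432800/283 = 1.1147108 × 10^10.
Tier 2: 12513²·(1 − 2094/12513)·1597000/2094 = 9.9429607 × 10^10.
Tier 4: 16213²·(1 − 313/16213)·41770/313 = 3.4401759 × 10^10.
Sum = 1.4497847 × 10^11.
SE = √(1.4497847 × 10^11) = 380760.

380760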